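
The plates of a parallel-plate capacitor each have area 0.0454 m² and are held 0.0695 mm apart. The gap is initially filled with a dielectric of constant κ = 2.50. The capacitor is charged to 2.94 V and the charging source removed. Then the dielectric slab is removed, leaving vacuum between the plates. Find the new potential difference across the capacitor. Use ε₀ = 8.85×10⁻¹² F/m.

Initially C₁ = κε₀A/d = 2.50 × 8.85×10⁻¹² × 4.54×10⁻² / 6.95×10⁻⁵ = 1.45×10⁻⁸ F.
V₁ = 2.94 V.
Isolated ⇒ Q is held fixed. C₂ = 0.400 C₁ and V = Q/C, so V₂/V₁ = C₁/C₂ = 2.50.
V₂ = 2.50 × 2.94 = 7.35 V.

V ≈ 7.35 V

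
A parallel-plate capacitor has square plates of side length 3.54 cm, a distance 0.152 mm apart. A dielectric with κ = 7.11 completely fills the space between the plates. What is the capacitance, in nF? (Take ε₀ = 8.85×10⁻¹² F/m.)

C ≈ 0.519 nF

A = (3.54 cm)² = 1.25×10⁻³ m².
C = κε₀A/d = 7.11 × 8.85×10⁻¹² × 1.25×10⁻³ / 1.52×10⁻⁴ = 5.19×10⁻¹⁰ F.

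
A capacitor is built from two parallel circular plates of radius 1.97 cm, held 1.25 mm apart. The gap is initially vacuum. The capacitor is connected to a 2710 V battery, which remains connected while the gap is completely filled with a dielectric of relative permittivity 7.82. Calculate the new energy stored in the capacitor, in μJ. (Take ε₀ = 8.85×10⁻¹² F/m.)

248 μJ

A = π(1.97 cm)² = 1.22×10⁻³ m².
Initially C₁ = ε₀A/d = 8.85×10⁻¹² × 1.22×10⁻³ / 1.25×10⁻³ = 8.63×10⁻¹² F.
U₁ = 3.17×10⁻⁵ J.
Battery connected ⇒ V is held fixed. C₂ = 7.82 C₁ and U = ½CV², so U₂/U₁ = C₂/C₁ = 7.82.
U₂ = 7.82 × 3.17×10⁻⁵ = 2.48×10⁻⁴ J.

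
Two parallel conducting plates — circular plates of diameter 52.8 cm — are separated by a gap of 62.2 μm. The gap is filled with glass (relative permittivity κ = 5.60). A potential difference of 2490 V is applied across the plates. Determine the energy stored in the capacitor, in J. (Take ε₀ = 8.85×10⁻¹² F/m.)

U ≈ 0.541 J

A = π(52.8/2 cm)² = 0.219 m².
C = κε₀A/d = 5.60 × 8.85×10⁻¹² × 0.219 / 6.22×10⁻⁵ = 1.74×10⁻⁷ F.
U = ½CV² = ½ × 1.74×10⁻⁷ × (2490)² = 0.541 J.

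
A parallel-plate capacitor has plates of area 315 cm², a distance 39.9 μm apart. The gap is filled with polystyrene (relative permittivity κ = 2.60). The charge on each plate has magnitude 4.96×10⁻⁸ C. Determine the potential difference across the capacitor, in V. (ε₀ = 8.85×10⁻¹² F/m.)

A = 315 cm² = 3.15×10⁻² m².
C = κε₀A/d = 2.60 × 8.85×10⁻¹² × 3.15×10⁻² / 3.99×10⁻⁵ = 1.82×10⁻⁸ F.
V = Q/C = 4.96×10⁻⁸ / 1.82×10⁻⁸ = 2.73 V.

V ≈ 2.73 V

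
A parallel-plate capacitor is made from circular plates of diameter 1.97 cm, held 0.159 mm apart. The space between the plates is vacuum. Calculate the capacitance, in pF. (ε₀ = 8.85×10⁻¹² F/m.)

A = π(1.97/2 cm)² = 3.05×10⁻⁴ m².
C = ε₀A/d = 8.85×10⁻¹² × 3.05×10⁻⁴ / 1.59×10⁻⁴ = 1.70×10⁻¹¹ F.

17.0 pF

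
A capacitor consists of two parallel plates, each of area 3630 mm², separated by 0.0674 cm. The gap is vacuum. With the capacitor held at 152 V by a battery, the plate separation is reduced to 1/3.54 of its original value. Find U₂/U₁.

Battery connected ⇒ V is held fixed.
C₂ = 3.54 C₁ and U = ½CV², so U₂/U₁ = C₂/C₁ = 3.54.

U₂/U₁ ≈ 3.54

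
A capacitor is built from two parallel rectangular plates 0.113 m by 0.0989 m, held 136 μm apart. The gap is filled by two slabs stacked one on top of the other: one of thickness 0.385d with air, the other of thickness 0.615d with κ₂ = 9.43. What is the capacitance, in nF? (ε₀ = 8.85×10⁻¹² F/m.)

A = 0.113 × 0.0989 m² = 1.12×10⁻² m².
Stacked slabs ⇒ two capacitors in series, each with the full plate area.
C₁ = κ₁ε₀A/d₁ = 1.00 × 8.85×10⁻¹² × 1.12×10⁻² / 5.24×10⁻⁵ = 1.89×10⁻⁹ F.
C₂ = κ₂ε₀A/d₂ = 9.43 × 8.85×10⁻¹² × 1.12×10⁻² / 8.36×10⁻⁵ = 1.12×10⁻⁸ F.
C = (1/C₁ + 1/C₂)⁻¹ = 1.62×10⁻⁹ F.

1.62 nF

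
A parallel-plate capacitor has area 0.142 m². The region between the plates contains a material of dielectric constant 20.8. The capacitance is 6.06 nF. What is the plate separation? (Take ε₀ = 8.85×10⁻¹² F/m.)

d = κε₀A/C = 20.8 × 8.85×10⁻¹² × 0.142 / 6.06×10⁻⁹ = 4.31×10⁻³ m.

d ≈ 4.31 mm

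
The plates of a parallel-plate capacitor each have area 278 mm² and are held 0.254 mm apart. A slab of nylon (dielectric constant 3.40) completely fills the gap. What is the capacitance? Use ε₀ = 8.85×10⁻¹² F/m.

A = 278 mm² = 2.78×10⁻⁴ m².
C = κε₀A/d = 3.40 × 8.85×10⁻¹² × 2.78×10⁻⁴ / 2.54×10⁻⁴ = 3.29×10⁻¹¹ F.

C ≈ 32.9 pF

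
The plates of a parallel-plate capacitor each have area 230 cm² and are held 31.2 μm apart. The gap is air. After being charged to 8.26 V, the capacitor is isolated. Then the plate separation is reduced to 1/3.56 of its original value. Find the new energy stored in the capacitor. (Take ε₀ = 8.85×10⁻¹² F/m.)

U ≈ 62.5 nJ

A = 230 cm² = 2.30×10⁻² m².
Initially C₁ = ε₀A/d = 8.85×10⁻¹² × 2.30×10⁻² / 3.12×10⁻⁵ = 6.52×10⁻⁹ F.
U₁ = 2.23×10⁻⁷ J.
Isolated ⇒ Q is held fixed. C₂ = 3.56 C₁ and U = Q²/(2C), so U₂/U₁ = C₁/C₂ = 0.281.
U₂ = 0.281 × 2.23×10⁻⁷ = 6.25×10⁻⁸ J.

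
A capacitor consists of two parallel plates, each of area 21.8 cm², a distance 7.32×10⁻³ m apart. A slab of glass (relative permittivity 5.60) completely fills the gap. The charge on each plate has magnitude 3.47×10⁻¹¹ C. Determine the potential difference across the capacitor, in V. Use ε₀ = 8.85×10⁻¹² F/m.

2.35 V

A = 21.8 cm² = 2.18×10⁻³ m².
C = κε₀A/d = 5.60 × 8.85×10⁻¹² × 2.18×10⁻³ / 7.32×10⁻³ = 1.48×10⁻¹¹ F.
V = Q/C = 3.47×10⁻¹¹ / 1.48×10⁻¹¹ = 2.35 V.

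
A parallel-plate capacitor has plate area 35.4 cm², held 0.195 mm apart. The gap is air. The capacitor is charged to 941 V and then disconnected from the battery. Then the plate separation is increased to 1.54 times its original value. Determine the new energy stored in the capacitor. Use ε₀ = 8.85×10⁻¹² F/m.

A = 35.4 cm² = 3.54×10⁻³ m².
Initially C₁ = ε₀A/d = 8.85×10⁻¹² × 3.54×10⁻³ / 1.95×10⁻⁴ = 1.61×10⁻¹⁰ F.
U₁ = 7.11×10⁻⁵ J.
Isolated ⇒ Q is held fixed. C₂ = 0.649 C₁ and U = Q²/(2C), so U₂/U₁ = C₁/C₂ = 1.54.
U₂ = 1.54 × 7.11×10⁻⁵ = 1.10×10⁻⁴ J.

U ≈ 110 μJ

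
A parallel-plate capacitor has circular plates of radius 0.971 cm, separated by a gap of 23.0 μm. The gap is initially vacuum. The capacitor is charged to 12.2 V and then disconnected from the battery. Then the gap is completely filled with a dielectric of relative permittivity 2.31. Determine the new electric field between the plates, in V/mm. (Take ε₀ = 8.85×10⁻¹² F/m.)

A = π(0.971 cm)² = 2.96×10⁻⁴ m².
Initially C₁ = ε₀A/d = 8.85×10⁻¹² × 2.96×10⁻⁴ / 2.30×10⁻⁵ = 1.14×10⁻¹⁰ F.
E₁ = 5.30×10⁵ V/m.
Isolated ⇒ Q is held fixed. V₂ = Q/C₂ = V₁/2.31; E = V/d, so E₂/E₁ = (V₂/V₁)(d₁/d₂) = 0.433.
E₂ = 0.433 × 5.30×10⁵ = 2.30×10⁵ V/m.

230 V/mm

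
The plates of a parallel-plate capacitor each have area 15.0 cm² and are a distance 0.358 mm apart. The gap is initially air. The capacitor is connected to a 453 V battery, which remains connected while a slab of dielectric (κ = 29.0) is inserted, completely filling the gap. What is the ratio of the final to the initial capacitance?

29.0

C = κε₀A/d scales with κ, so C₂/C₁ = κ = 29.0.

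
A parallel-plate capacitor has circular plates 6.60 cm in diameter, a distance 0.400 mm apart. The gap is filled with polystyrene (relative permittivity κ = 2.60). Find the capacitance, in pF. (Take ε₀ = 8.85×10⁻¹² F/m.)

197 pF

A = π(6.60/2 cm)² = 3.42×10⁻³ m².
C = κε₀A/d = 2.60 × 8.85×10⁻¹² × 3.42×10⁻³ / 4.00×10⁻⁴ = 1.97×10⁻¹⁰ F.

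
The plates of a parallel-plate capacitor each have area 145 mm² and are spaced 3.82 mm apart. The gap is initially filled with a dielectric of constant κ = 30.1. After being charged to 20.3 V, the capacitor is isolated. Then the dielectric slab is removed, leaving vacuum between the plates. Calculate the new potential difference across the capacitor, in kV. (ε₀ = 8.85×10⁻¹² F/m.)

A = 145 mm² = 1.45×10⁻⁴ m².
Initially C₁ = κε₀A/d = 30.1 × 8.85×10⁻¹² × 1.45×10⁻⁴ / 3.82×10⁻³ = 1.01×10⁻¹¹ F.
V₁ = 20.3 V.
Isolated ⇒ Q is held fixed. C₂ = 0.0332 C₁ and V = Q/C, so V₂/V₁ = C₁/C₂ = 30.1.
V₂ = 30.1 × 20.3 = 6.11×10² V.

0.611 kV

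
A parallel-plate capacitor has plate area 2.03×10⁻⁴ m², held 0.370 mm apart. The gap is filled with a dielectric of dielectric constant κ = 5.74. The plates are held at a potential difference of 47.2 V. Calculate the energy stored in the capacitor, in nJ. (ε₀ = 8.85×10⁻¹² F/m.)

U ≈ 31.0 nJ

C = κε₀A/d = 5.74 × 8.85×10⁻¹² × 2.03×10⁻⁴ / 3.70×10⁻⁴ = 2.79×10⁻¹¹ F.
U = ½CV² = ½ × 2.79×10⁻¹¹ × (47.2)² = 3.10×10⁻⁸ J.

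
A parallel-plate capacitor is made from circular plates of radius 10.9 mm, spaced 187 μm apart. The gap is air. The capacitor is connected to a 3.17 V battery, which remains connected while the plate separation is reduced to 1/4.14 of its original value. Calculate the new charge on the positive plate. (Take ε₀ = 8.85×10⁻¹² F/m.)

Q ≈ 232 pC

A = π(10.9 mm)² = 3.73×10⁻⁴ m².
Initially C₁ = ε₀A/d = 8.85×10⁻¹² × 3.73×10⁻⁴ / 1.87×10⁻⁴ = 1.77×10⁻¹¹ F.
Q₁ = 5.60×10⁻¹¹ C.
Battery connected ⇒ V is held fixed. C₂ = 4.14 C₁ and Q = CV, so Q₂/Q₁ = C₂/C₁ = 4.14.
Q₂ = 4.14 × 5.60×10⁻¹¹ = 2.32×10⁻¹⁰ C.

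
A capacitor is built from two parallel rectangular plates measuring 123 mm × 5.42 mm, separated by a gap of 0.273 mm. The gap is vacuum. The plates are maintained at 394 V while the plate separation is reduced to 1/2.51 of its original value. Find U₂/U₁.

U₂/U₁ ≈ 2.51

Battery connected ⇒ V is held fixed.
C₂ = 2.51 C₁ and U = ½CV², so U₂/U₁ = C₂/C₁ = 2.51.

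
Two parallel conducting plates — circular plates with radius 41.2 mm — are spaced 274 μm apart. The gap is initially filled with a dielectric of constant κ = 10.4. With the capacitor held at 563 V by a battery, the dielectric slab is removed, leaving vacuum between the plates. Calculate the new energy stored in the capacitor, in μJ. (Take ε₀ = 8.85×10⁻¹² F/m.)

U ≈ 27.3 μJ

A = π(41.2 mm)² = 5.33×10⁻³ m².
Initially C₁ = κε₀A/d = 10.4 × 8.85×10⁻¹² × 5.33×10⁻³ / 2.74×10⁻⁴ = 1.79×10⁻⁹ F.
U₁ = 2.84×10⁻⁴ J.
Battery connected ⇒ V is held fixed. C₂ = 0.0962 C₁ and U = ½CV², so U₂/U₁ = C₂/C₁ = 0.0962.
U₂ = 0.0962 × 2.84×10⁻⁴ = 2.73×10⁻⁵ J.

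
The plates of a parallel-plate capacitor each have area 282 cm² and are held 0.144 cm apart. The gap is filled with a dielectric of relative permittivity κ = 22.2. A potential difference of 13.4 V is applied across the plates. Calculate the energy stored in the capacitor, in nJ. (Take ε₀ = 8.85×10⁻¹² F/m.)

U ≈ 345 nJ

A = 282 cm² = 2.82×10⁻² m².
C = κε₀A/d = 22.2 × 8.85×10⁻¹² × 2.82×10⁻² / 1.44×10⁻³ = 3.85×10⁻⁹ F.
U = ½CV² = ½ × 3.85×10⁻⁹ × (13.4)² = 3.45×10⁻⁷ J.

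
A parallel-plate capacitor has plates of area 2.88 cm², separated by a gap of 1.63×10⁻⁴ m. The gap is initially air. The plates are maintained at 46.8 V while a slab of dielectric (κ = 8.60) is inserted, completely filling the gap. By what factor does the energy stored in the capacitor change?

Battery connected ⇒ V is held fixed.
C₂ = 8.60 C₁ and U = ½CV², so U₂/U₁ = C₂/C₁ = 8.60.

U₂/U₁ ≈ 8.60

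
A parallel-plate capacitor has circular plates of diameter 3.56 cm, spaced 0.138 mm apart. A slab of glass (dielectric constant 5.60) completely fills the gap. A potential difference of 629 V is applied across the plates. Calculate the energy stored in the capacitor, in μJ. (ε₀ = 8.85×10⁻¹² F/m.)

70.7 μJ

A = π(3.56/2 cm)² = 9.95×10⁻⁴ m².
C = κε₀A/d = 5.60 × 8.85×10⁻¹² × 9.95×10⁻⁴ / 1.38×10⁻⁴ = 3.57×10⁻¹⁰ F.
U = ½CV² = ½ × 3.57×10⁻¹⁰ × (629)² = 7.07×10⁻⁵ J.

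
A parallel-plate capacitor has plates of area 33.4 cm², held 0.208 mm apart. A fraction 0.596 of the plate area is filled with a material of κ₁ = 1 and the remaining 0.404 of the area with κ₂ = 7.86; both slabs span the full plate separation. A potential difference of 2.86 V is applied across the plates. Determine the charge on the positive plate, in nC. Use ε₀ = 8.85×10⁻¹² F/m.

Q ≈ 1.53 nC

A = 33.4 cm² = 3.34×10⁻³ m².
Side-by-side slabs ⇒ two capacitors in parallel, each spanning the full gap.
C₁ = κ₁ε₀A₁/d = 1.00 × 8.85×10⁻¹² × 1.99×10⁻³ / 2.08×10⁻⁴ = 8.47×10⁻¹¹ F.
C₂ = κ₂ε₀A₂/d = 7.86 × 8.85×10⁻¹² × 1.35×10⁻³ / 2.08×10⁻⁴ = 4.51×10⁻¹⁰ F.
C = C₁ + C₂ = 5.36×10⁻¹⁰ F.
Q = CV = 5.36×10⁻¹⁰ × 2.86 = 1.53×10⁻⁹ C.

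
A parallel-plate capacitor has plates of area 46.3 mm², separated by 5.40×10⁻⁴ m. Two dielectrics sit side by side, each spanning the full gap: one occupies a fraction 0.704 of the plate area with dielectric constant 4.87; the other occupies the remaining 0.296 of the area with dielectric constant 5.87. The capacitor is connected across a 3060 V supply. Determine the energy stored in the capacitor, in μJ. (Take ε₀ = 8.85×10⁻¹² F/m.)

A = 46.3 mm² = 4.63×10⁻⁵ m².
Side-by-side slabs ⇒ two capacitors in parallel, each spanning the full gap.
C₁ = κ₁ε₀A₁/d = 4.87 × 8.85×10⁻¹² × 3.26×10⁻⁵ / 5.40×10⁻⁴ = 2.60×10⁻¹² F.
C₂ = κ₂ε₀A₂/d = 5.87 × 8.85×10⁻¹² × 1.37×10⁻⁵ / 5.40×10⁻⁴ = 1.32×10⁻¹² F.
C = C₁ + C₂ = 3.92×10⁻¹² F.
U = ½CV² = ½ × 3.92×10⁻¹² × (3060)² = 1.84×10⁻⁵ J.

U ≈ 18.4 μJ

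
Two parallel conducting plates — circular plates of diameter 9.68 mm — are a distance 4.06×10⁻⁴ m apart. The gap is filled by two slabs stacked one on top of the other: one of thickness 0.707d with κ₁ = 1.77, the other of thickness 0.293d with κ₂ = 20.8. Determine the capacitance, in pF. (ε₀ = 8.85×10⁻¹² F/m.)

A = π(9.68/2 mm)² = 7.36×10⁻⁵ m².
Stacked slabs ⇒ two capacitors in series, each with the full plate area.
C₁ = κ₁ε₀A/d₁ = 1.77 × 8.85×10⁻¹² × 7.36×10⁻⁵ / 2.87×10⁻⁴ = 4.02×10⁻¹² F.
C₂ = κ₂ε₀A/d₂ = 20.8 × 8.85×10⁻¹² × 7.36×10⁻⁵ / 1.19×10⁻⁴ = 1.14×10⁻¹⁰ F.
C = (1/C₁ + 1/C₂)⁻¹ = 3.88×10⁻¹² F.

3.88 pF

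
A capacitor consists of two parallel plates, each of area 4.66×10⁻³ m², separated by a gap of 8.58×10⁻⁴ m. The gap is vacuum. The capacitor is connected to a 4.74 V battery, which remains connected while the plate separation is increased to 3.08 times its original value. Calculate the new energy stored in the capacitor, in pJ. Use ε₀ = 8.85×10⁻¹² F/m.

Initially C₁ = ε₀A/d = 8.85×10⁻¹² × 4.66×10⁻³ / 8.58×10⁻⁴ = 4.81×10⁻¹¹ F.
U₁ = 5.40×10⁻¹⁰ J.
Battery connected ⇒ V is held fixed. C₂ = 0.325 C₁ and U = ½CV², so U₂/U₁ = C₂/C₁ = 0.325.
U₂ = 0.325 × 5.40×10⁻¹⁰ = 1.75×10⁻¹⁰ J.

U ≈ 175 pJ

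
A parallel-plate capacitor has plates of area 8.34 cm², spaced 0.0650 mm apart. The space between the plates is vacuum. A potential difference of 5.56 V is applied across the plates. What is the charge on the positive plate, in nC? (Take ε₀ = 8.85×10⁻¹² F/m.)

0.631 nC

A = 8.34 cm² = 8.34×10⁻⁴ m².
C = ε₀A/d = 8.85×10⁻¹² × 8.34×10⁻⁴ / 6.50×10⁻⁵ = 1.14×10⁻¹⁰ F.
Q = CV = 1.14×10⁻¹⁰ × 5.56 = 6.31×10⁻¹⁰ C.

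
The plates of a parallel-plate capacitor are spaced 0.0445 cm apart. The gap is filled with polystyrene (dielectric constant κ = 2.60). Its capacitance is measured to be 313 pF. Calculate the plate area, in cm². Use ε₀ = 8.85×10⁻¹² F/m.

60.5 cm²

A = Cd/(κε₀) = 3.13×10⁻¹⁰ × 4.45×10⁻⁴ / (2.60 × 8.85×10⁻¹²) = 6.05×10⁻³ m².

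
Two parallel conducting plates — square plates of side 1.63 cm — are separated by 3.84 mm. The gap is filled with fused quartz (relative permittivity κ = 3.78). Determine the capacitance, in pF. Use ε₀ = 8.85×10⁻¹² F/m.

A = (1.63 cm)² = 2.66×10⁻⁴ m².
C = κε₀A/d = 3.78 × 8.85×10⁻¹² × 2.66×10⁻⁴ / 3.84×10⁻³ = 2.31×10⁻¹² F.

2.31 pF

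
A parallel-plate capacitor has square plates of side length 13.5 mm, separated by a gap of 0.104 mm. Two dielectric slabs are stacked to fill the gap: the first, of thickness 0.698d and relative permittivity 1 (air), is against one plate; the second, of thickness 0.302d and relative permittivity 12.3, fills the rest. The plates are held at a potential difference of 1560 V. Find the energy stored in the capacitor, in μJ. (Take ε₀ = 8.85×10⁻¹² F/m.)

26.1 μJ

A = (13.5 mm)² = 1.82×10⁻⁴ m².
Stacked slabs ⇒ two capacitors in series, each with the full plate area.
C₁ = κ₁ε₀A/d₁ = 1.00 × 8.85×10⁻¹² × 1.82×10⁻⁴ / 7.26×10⁻⁵ = 2.22×10⁻¹¹ F.
C₂ = κ₂ε₀A/d₂ = 12.3 × 8.85×10⁻¹² × 1.82×10⁻⁴ / 3.14×10⁻⁵ = 6.32×10⁻¹⁰ F.
C = (1/C₁ + 1/C₂)⁻¹ = 2.15×10⁻¹¹ F.
U = ½CV² = ½ × 2.15×10⁻¹¹ × (1560)² = 2.61×10⁻⁵ J.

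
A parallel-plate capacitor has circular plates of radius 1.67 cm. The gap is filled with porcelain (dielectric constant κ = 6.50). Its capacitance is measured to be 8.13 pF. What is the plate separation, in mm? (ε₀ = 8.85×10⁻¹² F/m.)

A = π(1.67 cm)² = 8.76×10⁻⁴ m².
d = κε₀A/C = 6.50 × 8.85×10⁻¹² × 8.76×10⁻⁴ / 8.13×10⁻¹² = 6.20×10⁻³ m.

6.20 mm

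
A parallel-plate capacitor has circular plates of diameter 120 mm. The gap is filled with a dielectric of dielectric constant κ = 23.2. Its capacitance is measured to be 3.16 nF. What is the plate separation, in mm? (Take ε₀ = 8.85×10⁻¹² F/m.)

0.735 mm

A = π(120/2 mm)² = 1.13×10⁻² m².
d = κε₀A/C = 23.2 × 8.85×10⁻¹² × 1.13×10⁻² / 3.16×10⁻⁹ = 7.35×10⁻⁴ m.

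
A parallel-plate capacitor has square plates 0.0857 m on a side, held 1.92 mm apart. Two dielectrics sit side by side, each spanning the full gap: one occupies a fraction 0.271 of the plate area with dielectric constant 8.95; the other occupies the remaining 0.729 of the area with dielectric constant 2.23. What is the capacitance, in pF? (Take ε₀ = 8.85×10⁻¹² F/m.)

A = (0.0857 m)² = 7.34×10⁻³ m².
Side-by-side slabs ⇒ two capacitors in parallel, each spanning the full gap.
C₁ = κ₁ε₀A₁/d = 8.95 × 8.85×10⁻¹² × 1.99×10⁻³ / 1.92×10⁻³ = 8.21×10⁻¹¹ F.
C₂ = κ₂ε₀A₂/d = 2.23 × 8.85×10⁻¹² × 5.35×10⁻³ / 1.92×10⁻³ = 5.50×10⁻¹¹ F.
C = C₁ + C₂ = 1.37×10⁻¹⁰ F.

C ≈ 137 pF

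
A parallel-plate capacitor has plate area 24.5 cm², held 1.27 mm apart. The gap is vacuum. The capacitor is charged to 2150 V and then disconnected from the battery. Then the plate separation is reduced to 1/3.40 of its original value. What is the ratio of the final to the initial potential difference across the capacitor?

0.294

Isolated ⇒ Q is held fixed.
C₂ = 3.40 C₁ and V = Q/C, so V₂/V₁ = C₁/C₂ = 0.294.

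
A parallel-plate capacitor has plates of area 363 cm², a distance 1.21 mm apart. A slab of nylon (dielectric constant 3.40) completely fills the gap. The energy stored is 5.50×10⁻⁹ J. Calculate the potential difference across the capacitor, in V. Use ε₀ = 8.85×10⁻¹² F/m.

A = 363 cm² = 3.63×10⁻² m².
C = κε₀A/d = 3.40 × 8.85×10⁻¹² × 3.63×10⁻² / 1.21×10⁻³ = 9.03×10⁻¹⁰ F.
V = √(2U/C) = √(2 × 5.50×10⁻⁹ / 9.03×10⁻¹⁰) = 3.49 V.

V ≈ 3.49 V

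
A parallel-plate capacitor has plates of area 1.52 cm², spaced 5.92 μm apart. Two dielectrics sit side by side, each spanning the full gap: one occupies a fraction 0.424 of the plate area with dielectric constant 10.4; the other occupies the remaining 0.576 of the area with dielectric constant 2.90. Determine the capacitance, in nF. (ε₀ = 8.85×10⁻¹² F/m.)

C ≈ 1.38 nF

A = 1.52 cm² = 1.52×10⁻⁴ m².
Side-by-side slabs ⇒ two capacitors in parallel, each spanning the full gap.
C₁ = κ₁ε₀A₁/d = 10.4 × 8.85×10⁻¹² × 6.44×10⁻⁵ / 5.92×10⁻⁶ = 1.00×10⁻⁹ F.
C₂ = κ₂ε₀A₂/d = 2.90 × 8.85×10⁻¹² × 8.76×10⁻⁵ / 5.92×10⁻⁶ = 3.80×10⁻¹⁰ F.
C = C₁ + C₂ = 1.38×10⁻⁹ F.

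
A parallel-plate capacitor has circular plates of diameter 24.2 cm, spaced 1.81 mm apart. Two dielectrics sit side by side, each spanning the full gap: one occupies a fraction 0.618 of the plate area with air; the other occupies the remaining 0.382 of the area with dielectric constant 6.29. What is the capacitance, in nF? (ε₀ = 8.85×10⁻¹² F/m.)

A = π(24.2/2 cm)² = 4.60×10⁻² m².
Side-by-side slabs ⇒ two capacitors in parallel, each spanning the full gap.
C₁ = κ₁ε₀A₁/d = 1.00 × 8.85×10⁻¹² × 2.84×10⁻² / 1.81×10⁻³ = 1.39×10⁻¹⁰ F.
C₂ = κ₂ε₀A₂/d = 6.29 × 8.85×10⁻¹² × 1.76×10⁻² / 1.81×10⁻³ = 5.40×10⁻¹⁰ F.
C = C₁ + C₂ = 6.79×10⁻¹⁰ F.

C ≈ 0.679 nF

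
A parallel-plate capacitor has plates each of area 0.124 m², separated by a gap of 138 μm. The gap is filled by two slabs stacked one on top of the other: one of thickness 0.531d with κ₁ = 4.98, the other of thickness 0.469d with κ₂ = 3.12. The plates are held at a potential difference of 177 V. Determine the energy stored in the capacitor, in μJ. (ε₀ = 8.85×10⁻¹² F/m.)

Stacked slabs ⇒ two capacitors in series, each with the full plate area.
C₁ = κ₁ε₀A/d₁ = 4.98 × 8.85×10⁻¹² × 0.124 / 7.33×10⁻⁵ = 7.46×10⁻⁸ F.
C₂ = κ₂ε₀A/d₂ = 3.12 × 8.85×10⁻¹² × 0.124 / 6.47×10⁻⁵ = 5.29×10⁻⁸ F.
C = (1/C₁ + 1/C₂)⁻¹ = 3.09×10⁻⁸ F.
U = ½CV² = ½ × 3.09×10⁻⁸ × (177)² = 4.85×10⁻⁴ J.

U ≈ 485 μJ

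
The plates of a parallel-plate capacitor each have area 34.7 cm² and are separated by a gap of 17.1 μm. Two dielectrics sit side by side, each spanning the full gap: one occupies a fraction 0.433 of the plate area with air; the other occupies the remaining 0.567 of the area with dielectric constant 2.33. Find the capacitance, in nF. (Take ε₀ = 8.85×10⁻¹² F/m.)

A = 34.7 cm² = 3.47×10⁻³ m².
Side-by-side slabs ⇒ two capacitors in parallel, each spanning the full gap.
C₁ = κ₁ε₀A₁/d = 1.00 × 8.85×10⁻¹² × 1.50×10⁻³ / 1.71×10⁻⁵ = 7.78×10⁻¹⁰ F.
C₂ = κ₂ε₀A₂/d = 2.33 × 8.85×10⁻¹² × 1.97×10⁻³ / 1.71×10⁻⁵ = 2.37×10⁻⁹ F.
C = C₁ + C₂ = 3.15×10⁻⁹ F.

C ≈ 3.15 nF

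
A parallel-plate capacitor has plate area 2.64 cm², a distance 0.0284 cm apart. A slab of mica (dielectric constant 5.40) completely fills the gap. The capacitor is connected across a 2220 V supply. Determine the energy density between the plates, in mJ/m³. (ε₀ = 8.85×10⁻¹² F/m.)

1.46×10⁶ mJ/m³

E = V/d = 2220 / 2.84×10⁻⁴ = 7.82×10⁶ V/m.
u = ½κε₀E² = ½ × 5.40 × 8.85×10⁻¹² × (7.82×10⁶)² = 1.46×10³ J/m³.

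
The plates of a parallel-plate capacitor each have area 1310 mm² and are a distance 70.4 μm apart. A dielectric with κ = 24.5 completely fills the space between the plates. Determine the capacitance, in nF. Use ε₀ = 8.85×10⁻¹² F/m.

4.03 nF

A = 1310 mm² = 1.31×10⁻³ m².
C = κε₀A/d = 24.5 × 8.85×10⁻¹² × 1.31×10⁻³ / 7.04×10⁻⁵ = 4.03×10⁻⁹ F.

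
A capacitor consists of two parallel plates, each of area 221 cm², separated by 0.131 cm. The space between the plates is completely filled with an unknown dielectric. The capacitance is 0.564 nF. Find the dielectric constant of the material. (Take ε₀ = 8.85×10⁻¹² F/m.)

3.78

A = 221 cm² = 2.21×10⁻² m².
κ = Cd/(ε₀A) = 5.64×10⁻¹⁰ × 1.31×10⁻³ / (8.85×10⁻¹² × 2.21×10⁻²) = 3.78.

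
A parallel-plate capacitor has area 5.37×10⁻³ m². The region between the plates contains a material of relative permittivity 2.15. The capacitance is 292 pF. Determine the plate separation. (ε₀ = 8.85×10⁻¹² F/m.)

d = κε₀A/C = 2.15 × 8.85×10⁻¹² × 5.37×10⁻³ / 2.92×10⁻¹⁰ = 3.50×10⁻⁴ m.

350 μm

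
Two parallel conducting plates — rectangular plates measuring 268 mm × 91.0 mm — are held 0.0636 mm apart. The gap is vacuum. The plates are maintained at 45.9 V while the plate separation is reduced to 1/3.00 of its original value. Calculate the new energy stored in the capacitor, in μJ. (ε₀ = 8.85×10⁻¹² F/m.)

A = 268 × 91.0 mm² = 2.44×10⁻² m².
Initially C₁ = ε₀A/d = 8.85×10⁻¹² × 2.44×10⁻² / 6.36×10⁻⁵ = 3.39×10⁻⁹ F.
U₁ = 3.57×10⁻⁶ J.
Battery connected ⇒ V is held fixed. C₂ = 3.00 C₁ and U = ½CV², so U₂/U₁ = C₂/C₁ = 3.00.
U₂ = 3.00 × 3.57×10⁻⁶ = 1.07×10⁻⁵ J.

10.7 μJ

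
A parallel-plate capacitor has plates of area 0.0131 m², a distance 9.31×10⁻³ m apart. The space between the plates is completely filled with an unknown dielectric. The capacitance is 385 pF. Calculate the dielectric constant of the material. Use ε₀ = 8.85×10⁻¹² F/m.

30.9

κ = Cd/(ε₀A) = 3.85×10⁻¹⁰ × 9.31×10⁻³ / (8.85×10⁻¹² × 1.31×10⁻²) = 30.9.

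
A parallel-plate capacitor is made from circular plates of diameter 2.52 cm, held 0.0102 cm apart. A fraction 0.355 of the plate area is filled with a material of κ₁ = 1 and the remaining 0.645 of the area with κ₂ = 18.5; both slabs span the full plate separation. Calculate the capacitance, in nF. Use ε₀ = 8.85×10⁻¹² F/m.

0.532 nF

A = π(2.52/2 cm)² = 4.99×10⁻⁴ m².
Side-by-side slabs ⇒ two capacitors in parallel, each spanning the full gap.
C₁ = κ₁ε₀A₁/d = 1.00 × 8.85×10⁻¹² × 1.77×10⁻⁴ / 1.02×10⁻⁴ = 1.54×10⁻¹¹ F.
C₂ = κ₂ε₀A₂/d = 18.5 × 8.85×10⁻¹² × 3.22×10⁻⁴ / 1.02×10⁻⁴ = 5.16×10⁻¹⁰ F.
C = C₁ + C₂ = 5.32×10⁻¹⁰ F.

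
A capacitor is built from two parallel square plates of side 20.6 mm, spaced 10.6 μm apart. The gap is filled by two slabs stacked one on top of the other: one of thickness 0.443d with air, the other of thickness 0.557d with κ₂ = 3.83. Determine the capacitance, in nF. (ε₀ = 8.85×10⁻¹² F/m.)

A = (20.6 mm)² = 4.24×10⁻⁴ m².
Stacked slabs ⇒ two capacitors in series, each with the full plate area.
C₁ = κ₁ε₀A/d₁ = 1.00 × 8.85×10⁻¹² × 4.24×10⁻⁴ / 4.70×10⁻⁶ = 8.00×10⁻¹⁰ F.
C₂ = κ₂ε₀A/d₂ = 3.83 × 8.85×10⁻¹² × 4.24×10⁻⁴ / 5.90×10⁻⁶ = 2.44×10⁻⁹ F.
C = (1/C₁ + 1/C₂)⁻¹ = 6.02×10⁻¹⁰ F.

C ≈ 0.602 nF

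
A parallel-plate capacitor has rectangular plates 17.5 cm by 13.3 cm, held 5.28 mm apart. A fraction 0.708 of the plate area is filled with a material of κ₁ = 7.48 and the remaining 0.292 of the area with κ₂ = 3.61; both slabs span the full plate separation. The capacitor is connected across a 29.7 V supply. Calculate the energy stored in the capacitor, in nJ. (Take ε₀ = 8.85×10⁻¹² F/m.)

A = 17.5 × 13.3 cm² = 2.33×10⁻² m².
Side-by-side slabs ⇒ two capacitors in parallel, each spanning the full gap.
C₁ = κ₁ε₀A₁/d = 7.48 × 8.85×10⁻¹² × 1.65×10⁻² / 5.28×10⁻³ = 2.07×10⁻¹⁰ F.
C₂ = κ₂ε₀A₂/d = 3.61 × 8.85×10⁻¹² × 6.80×10⁻³ / 5.28×10⁻³ = 4.11×10⁻¹¹ F.
C = C₁ + C₂ = 2.48×10⁻¹⁰ F.
U = ½CV² = ½ × 2.48×10⁻¹⁰ × (29.7)² = 1.09×10⁻⁷ J.

U ≈ 109 nJ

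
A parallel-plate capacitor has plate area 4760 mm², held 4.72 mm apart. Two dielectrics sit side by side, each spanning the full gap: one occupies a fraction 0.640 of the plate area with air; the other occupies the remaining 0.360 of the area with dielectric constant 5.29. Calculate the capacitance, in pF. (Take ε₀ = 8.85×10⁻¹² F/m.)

A = 4760 mm² = 4.76×10⁻³ m².
Side-by-side slabs ⇒ two capacitors in parallel, each spanning the full gap.
C₁ = κ₁ε₀A₁/d = 1.00 × 8.85×10⁻¹² × 3.05×10⁻³ / 4.72×10⁻³ = 5.71×10⁻¹² F.
C₂ = κ₂ε₀A₂/d = 5.29 × 8.85×10⁻¹² × 1.71×10⁻³ / 4.72×10⁻³ = 1.70×10⁻¹¹ F.
C = C₁ + C₂ = 2.27×10⁻¹¹ F.

C ≈ 22.7 pF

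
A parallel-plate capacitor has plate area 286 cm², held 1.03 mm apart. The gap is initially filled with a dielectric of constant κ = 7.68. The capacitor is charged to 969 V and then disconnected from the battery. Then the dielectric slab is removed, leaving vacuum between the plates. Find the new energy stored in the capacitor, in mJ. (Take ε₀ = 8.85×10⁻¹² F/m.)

6.80 mJ

A = 286 cm² = 2.86×10⁻² m².
Initially C₁ = κε₀A/d = 7.68 × 8.85×10⁻¹² × 2.86×10⁻² / 1.03×10⁻³ = 1.89×10⁻⁹ F.
U₁ = 8.86×10⁻⁴ J.
Isolated ⇒ Q is held fixed. C₂ = 0.130 C₁ and U = Q²/(2C), so U₂/U₁ = C₁/C₂ = 7.68.
U₂ = 7.68 × 8.86×10⁻⁴ = 6.80×10⁻³ J.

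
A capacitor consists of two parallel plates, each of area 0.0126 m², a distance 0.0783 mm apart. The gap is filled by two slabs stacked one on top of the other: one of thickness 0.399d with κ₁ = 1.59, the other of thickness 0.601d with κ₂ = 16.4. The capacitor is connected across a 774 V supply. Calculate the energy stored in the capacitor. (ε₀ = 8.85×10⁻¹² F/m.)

Stacked slabs ⇒ two capacitors in series, each with the full plate area.
C₁ = κ₁ε₀A/d₁ = 1.59 × 8.85×10⁻¹² × 1.26×10⁻² / 3.12×10⁻⁵ = 5.68×10⁻⁹ F.
C₂ = κ₂ε₀A/d₂ = 16.4 × 8.85×10⁻¹² × 1.26×10⁻² / 4.71×10⁻⁵ = 3.89×10⁻⁸ F.
C = (1/C₁ + 1/C₂)⁻¹ = 4.95×10⁻⁹ F.
U = ½CV² = ½ × 4.95×10⁻⁹ × (774)² = 1.48×10⁻³ J.

U ≈ 1.48 mJ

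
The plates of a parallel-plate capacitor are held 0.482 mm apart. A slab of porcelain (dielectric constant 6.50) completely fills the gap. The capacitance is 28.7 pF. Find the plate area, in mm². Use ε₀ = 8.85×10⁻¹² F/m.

A ≈ 240 mm²

A = Cd/(κε₀) = 2.87×10⁻¹¹ × 4.82×10⁻⁴ / (6.50 × 8.85×10⁻¹²) = 2.40×10⁻⁴ m².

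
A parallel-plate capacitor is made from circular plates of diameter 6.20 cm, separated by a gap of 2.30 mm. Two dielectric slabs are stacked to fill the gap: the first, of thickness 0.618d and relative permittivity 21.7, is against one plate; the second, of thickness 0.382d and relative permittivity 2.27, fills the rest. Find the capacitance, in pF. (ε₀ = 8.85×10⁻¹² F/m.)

A = π(6.20/2 cm)² = 3.02×10⁻³ m².
Stacked slabs ⇒ two capacitors in series, each with the full plate area.
C₁ = κ₁ε₀A/d₁ = 21.7 × 8.85×10⁻¹² × 3.02×10⁻³ / 1.42×10⁻³ = 4.08×10⁻¹⁰ F.
C₂ = κ₂ε₀A/d₂ = 2.27 × 8.85×10⁻¹² × 3.02×10⁻³ / 8.79×10⁻⁴ = 6.90×10⁻¹¹ F.
C = (1/C₁ + 1/C₂)⁻¹ = 5.90×10⁻¹¹ F.

59.0 pF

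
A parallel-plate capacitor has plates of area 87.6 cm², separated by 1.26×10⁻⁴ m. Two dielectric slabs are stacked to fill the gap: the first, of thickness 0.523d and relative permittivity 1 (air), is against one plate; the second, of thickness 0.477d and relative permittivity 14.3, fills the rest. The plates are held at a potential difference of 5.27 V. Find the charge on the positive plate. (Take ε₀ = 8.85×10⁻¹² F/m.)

A = 87.6 cm² = 8.76×10⁻³ m².
Stacked slabs ⇒ two capacitors in series, each with the full plate area.
C₁ = κ₁ε₀A/d₁ = 1.00 × 8.85×10⁻¹² × 8.76×10⁻³ / 6.59×10⁻⁵ = 1.18×10⁻⁹ F.
C₂ = κ₂ε₀A/d₂ = 14.3 × 8.85×10⁻¹² × 8.76×10⁻³ / 6.01×10⁻⁵ = 1.84×10⁻⁸ F.
C = (1/C₁ + 1/C₂)⁻¹ = 1.11×10⁻⁹ F.
Q = CV = 1.11×10⁻⁹ × 5.27 = 5.83×10⁻⁹ C.

Q ≈ 5.83 nC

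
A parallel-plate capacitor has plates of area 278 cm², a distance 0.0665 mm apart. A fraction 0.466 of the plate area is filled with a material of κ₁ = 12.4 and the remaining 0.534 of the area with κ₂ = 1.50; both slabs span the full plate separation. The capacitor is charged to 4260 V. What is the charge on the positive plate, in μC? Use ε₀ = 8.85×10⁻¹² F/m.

A = 278 cm² = 2.78×10⁻² m².
Side-by-side slabs ⇒ two capacitors in parallel, each spanning the full gap.
C₁ = κ₁ε₀A₁/d = 12.4 × 8.85×10⁻¹² × 1.30×10⁻² / 6.65×10⁻⁵ = 2.14×10⁻⁸ F.
C₂ = κ₂ε₀A₂/d = 1.50 × 8.85×10⁻¹² × 1.48×10⁻² / 6.65×10⁻⁵ = 2.96×10⁻⁹ F.
C = C₁ + C₂ = 2.43×10⁻⁸ F.
Q = CV = 2.43×10⁻⁸ × 4260 = 1.04×10⁻⁴ C.

104 μC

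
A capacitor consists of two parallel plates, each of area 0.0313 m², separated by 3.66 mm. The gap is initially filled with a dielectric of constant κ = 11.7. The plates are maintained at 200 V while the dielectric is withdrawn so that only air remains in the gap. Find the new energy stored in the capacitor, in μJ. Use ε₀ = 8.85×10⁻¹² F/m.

U ≈ 1.51 μJ

Initially C₁ = κε₀A/d = 11.7 × 8.85×10⁻¹² × 3.13×10⁻² / 3.66×10⁻³ = 8.86×10⁻¹⁰ F.
U₁ = 1.77×10⁻⁵ J.
Battery connected ⇒ V is held fixed. C₂ = 0.0855 C₁ and U = ½CV², so U₂/U₁ = C₂/C₁ = 0.0855.
U₂ = 0.0855 × 1.77×10⁻⁵ = 1.51×10⁻⁶ J.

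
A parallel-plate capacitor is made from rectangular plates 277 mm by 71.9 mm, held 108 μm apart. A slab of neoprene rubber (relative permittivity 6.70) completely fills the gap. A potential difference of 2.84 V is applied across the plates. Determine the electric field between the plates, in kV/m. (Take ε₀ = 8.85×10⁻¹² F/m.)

E = V/d = 2.84 / 1.08×10⁻⁴ = 2.63×10⁴ V/m.

26.3 kV/m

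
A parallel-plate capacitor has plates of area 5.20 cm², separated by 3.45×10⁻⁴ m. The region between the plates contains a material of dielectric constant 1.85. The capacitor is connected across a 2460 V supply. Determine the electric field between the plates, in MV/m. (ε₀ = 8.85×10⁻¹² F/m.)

7.13 MV/m

E = V/d = 2460 / 3.45×10⁻⁴ = 7.13×10⁶ V/m.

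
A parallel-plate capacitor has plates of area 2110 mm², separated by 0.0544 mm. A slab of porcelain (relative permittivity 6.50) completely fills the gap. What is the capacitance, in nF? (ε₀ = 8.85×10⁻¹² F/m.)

A = 2110 mm² = 2.11×10⁻³ m².
C = κε₀A/d = 6.50 × 8.85×10⁻¹² × 2.11×10⁻³ / 5.44×10⁻⁵ = 2.23×10⁻⁹ F.

C ≈ 2.23 nF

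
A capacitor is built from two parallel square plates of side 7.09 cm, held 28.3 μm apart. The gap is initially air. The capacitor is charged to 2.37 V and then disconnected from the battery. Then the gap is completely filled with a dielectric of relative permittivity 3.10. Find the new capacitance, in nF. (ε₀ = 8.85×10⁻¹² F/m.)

C ≈ 4.87 nF

A = (7.09 cm)² = 5.03×10⁻³ m².
Initially C₁ = ε₀A/d = 8.85×10⁻¹² × 5.03×10⁻³ / 2.83×10⁻⁵ = 1.57×10⁻⁹ F.
C = κε₀A/d scales with κ, so C₂/C₁ = κ = 3.10.
C₂ = 3.10 × 1.57×10⁻⁹ = 4.87×10⁻⁹ F.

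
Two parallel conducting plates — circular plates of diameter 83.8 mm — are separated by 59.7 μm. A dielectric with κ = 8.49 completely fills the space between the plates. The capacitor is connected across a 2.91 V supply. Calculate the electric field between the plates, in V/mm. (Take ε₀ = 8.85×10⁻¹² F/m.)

E = V/d = 2.91 / 5.97×10⁻⁵ = 4.87×10⁴ V/m.

48.7 V/mm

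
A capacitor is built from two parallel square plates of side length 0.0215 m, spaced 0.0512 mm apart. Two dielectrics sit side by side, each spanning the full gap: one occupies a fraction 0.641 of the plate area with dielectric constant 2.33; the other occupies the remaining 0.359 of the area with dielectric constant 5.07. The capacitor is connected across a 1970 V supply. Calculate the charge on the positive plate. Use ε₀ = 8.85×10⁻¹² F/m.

0.522 μC

A = (0.0215 m)² = 4.62×10⁻⁴ m².
Side-by-side slabs ⇒ two capacitors in parallel, each spanning the full gap.
C₁ = κ₁ε₀A₁/d = 2.33 × 8.85×10⁻¹² × 2.96×10⁻⁴ / 5.12×10⁻⁵ = 1.19×10⁻¹⁰ F.
C₂ = κ₂ε₀A₂/d = 5.07 × 8.85×10⁻¹² × 1.66×10⁻⁴ / 5.12×10⁻⁵ = 1.45×10⁻¹⁰ F.
C = C₁ + C₂ = 2.65×10⁻¹⁰ F.
Q = CV = 2.65×10⁻¹⁰ × 1970 = 5.22×10⁻⁷ C.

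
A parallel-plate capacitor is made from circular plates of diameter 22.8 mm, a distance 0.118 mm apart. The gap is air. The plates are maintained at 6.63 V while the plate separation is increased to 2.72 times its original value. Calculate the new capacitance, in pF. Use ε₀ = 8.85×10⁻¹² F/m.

A = π(22.8/2 mm)² = 4.08×10⁻⁴ m².
Initially C₁ = ε₀A/d = 8.85×10⁻¹² × 4.08×10⁻⁴ / 1.18×10⁻⁴ = 3.06×10⁻¹¹ F.
C = ε₀A/d scales as 1/d, so C₂/C₁ = d₁/d₂ = 1/2.72 = 0.368.
C₂ = 0.368 × 3.06×10⁻¹¹ = 1.13×10⁻¹¹ F.

C ≈ 11.3 pF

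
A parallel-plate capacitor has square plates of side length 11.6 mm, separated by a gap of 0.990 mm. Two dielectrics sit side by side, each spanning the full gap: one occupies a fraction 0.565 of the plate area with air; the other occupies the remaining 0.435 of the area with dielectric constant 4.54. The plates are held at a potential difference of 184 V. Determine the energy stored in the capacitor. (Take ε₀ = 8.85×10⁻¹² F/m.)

51.7 nJ

A = (11.6 mm)² = 1.35×10⁻⁴ m².
Side-by-side slabs ⇒ two capacitors in parallel, each spanning the full gap.
C₁ = κ₁ε₀A₁/d = 1.00 × 8.85×10⁻¹² × 7.60×10⁻⁵ / 9.90×10⁻⁴ = 6.80×10⁻¹³ F.
C₂ = κ₂ε₀A₂/d = 4.54 × 8.85×10⁻¹² × 5.85×10⁻⁵ / 9.90×10⁻⁴ = 2.38×10⁻¹² F.
C = C₁ + C₂ = 3.06×10⁻¹² F.
U = ½CV² = ½ × 3.06×10⁻¹² × (184)² = 5.17×10⁻⁸ J.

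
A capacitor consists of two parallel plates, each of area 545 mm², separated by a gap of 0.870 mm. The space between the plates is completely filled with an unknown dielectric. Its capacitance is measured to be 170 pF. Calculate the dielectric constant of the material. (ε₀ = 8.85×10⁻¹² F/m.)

30.7

A = 545 mm² = 5.45×10⁻⁴ m².
κ = Cd/(ε₀A) = 1.70×10⁻¹⁰ × 8.70×10⁻⁴ / (8.85×10⁻¹² × 5.45×10⁻⁴) = 30.7.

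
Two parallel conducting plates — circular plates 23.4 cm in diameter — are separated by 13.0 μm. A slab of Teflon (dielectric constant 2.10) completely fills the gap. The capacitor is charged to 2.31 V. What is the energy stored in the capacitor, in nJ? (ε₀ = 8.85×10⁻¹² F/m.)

U ≈ 164 nJ

A = π(23.4/2 cm)² = 4.30×10⁻² m².
C = κε₀A/d = 2.10 × 8.85×10⁻¹² × 4.30×10⁻² / 1.30×10⁻⁵ = 6.15×10⁻⁸ F.
U = ½CV² = ½ × 6.15×10⁻⁸ × (2.31)² = 1.64×10⁻⁷ J.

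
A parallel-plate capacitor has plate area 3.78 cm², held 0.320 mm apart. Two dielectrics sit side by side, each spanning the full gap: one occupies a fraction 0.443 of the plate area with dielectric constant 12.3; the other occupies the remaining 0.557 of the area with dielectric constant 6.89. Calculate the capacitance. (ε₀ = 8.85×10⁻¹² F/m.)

97.1 pF

A = 3.78 cm² = 3.78×10⁻⁴ m².
Side-by-side slabs ⇒ two capacitors in parallel, each spanning the full gap.
C₁ = κ₁ε₀A₁/d = 12.3 × 8.85×10⁻¹² × 1.67×10⁻⁴ / 3.20×10⁻⁴ = 5.70×10⁻¹¹ F.
C₂ = κ₂ε₀A₂/d = 6.89 × 8.85×10⁻¹² × 2.11×10⁻⁴ / 3.20×10⁻⁴ = 4.01×10⁻¹¹ F.
C = C₁ + C₂ = 9.71×10⁻¹¹ F.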